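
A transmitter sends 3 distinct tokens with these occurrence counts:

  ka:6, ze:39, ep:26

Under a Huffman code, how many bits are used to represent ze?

1

Build the tree from the bottom:
merge ka(6) and ep(26): 32
merge 32 and ze(39): 71
ze sits one level below the root: a 1-bit codeword.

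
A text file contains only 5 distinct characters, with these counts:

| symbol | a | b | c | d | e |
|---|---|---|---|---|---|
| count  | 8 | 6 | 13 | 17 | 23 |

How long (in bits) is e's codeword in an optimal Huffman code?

2

Repeatedly merge the two smallest:
merge b(6) and a(8): 14
merge c(13) and 14: 27
merge d(17) and e(23): 40
merge 27 and 40: 67
e sits 2 levels below the root, so its codeword is 2 bits.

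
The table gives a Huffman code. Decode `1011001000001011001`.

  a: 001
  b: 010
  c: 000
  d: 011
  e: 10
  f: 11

Read left to right; each codeword is recognised as soon as it completes (prefix code):
  10→e | 11→f | 001→a | 000→c | 001→a | 011→d | 001→a
Decoded message: efacada

efacada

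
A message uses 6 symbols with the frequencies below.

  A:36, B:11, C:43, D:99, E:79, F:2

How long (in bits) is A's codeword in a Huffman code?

4

Build the tree from the bottom:
combine F(2), B(11) → 13
combine 13, A(36) → 49
combine C(43), 49 → 92
combine E(79), 92 → 171
combine D(99), 171 → 270
The subtree containing A is merged 4 times, so code length = 4.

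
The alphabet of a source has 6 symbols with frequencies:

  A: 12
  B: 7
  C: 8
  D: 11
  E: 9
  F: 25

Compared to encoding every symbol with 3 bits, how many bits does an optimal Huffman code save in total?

37

Fixed-length: 3 bits × 72 symbols = 216 bits.
Huffman merges:
combine B(7), C(8) → 15
combine E(9), D(11) → 20
combine A(12), 15 → 27
combine 20, F(25) → 45
combine 27, 45 → 72
Huffman total = 15 + 20 + 27 + 45 + 72 = 179 bits.
Saving = 216 − 179 = 37 bits.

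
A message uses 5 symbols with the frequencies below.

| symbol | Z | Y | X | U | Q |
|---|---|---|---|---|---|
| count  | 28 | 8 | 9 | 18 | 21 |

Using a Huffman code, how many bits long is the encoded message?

Greedily combine the two least-frequent nodes:
Y(8) + X(9) → 17
17 + U(18) → 35
Q(21) + Z(28) → 49
35 + 49 → 84
Total encoded bits = sum of merged weights = 17 + 35 + 49 + 84 = 185.

185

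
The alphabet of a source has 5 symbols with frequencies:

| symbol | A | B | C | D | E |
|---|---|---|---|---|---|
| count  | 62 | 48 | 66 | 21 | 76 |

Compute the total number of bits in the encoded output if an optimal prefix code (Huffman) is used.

615

Build the Huffman tree bottom-up:
combine D(21), B(48) → 69
combine A(62), C(66) → 128
combine 69, E(76) → 145
combine 128, 145 → 273
Total encoded bits = sum of merged weights = 69 + 128 + 145 + 273 = 615.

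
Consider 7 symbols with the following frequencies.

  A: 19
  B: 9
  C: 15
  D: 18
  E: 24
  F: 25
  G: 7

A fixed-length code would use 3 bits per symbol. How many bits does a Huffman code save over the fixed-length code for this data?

Fixed-length: 3 bits × 117 symbols = 351 bits.
Huffman merges:
merge G(7) and B(9): 16
merge C(15) and 16: 31
merge D(18) and A(19): 37
merge E(24) and F(25): 49
merge 31 and 37: 68
merge 49 and 68: 117
Huffman total = 16 + 31 + 37 + 49 + 68 + 117 = 318 bits.
Saving = 351 − 318 = 33 bits.

33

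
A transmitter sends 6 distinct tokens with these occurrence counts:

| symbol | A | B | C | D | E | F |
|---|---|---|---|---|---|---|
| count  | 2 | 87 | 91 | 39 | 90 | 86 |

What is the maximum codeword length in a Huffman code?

Merge the two lowest-weight nodes at each step:
A(2) + D(39) → 41
41 + F(86) → 127
B(87) + E(90) → 177
C(91) + 127 → 218
177 + 218 → 395
The rarest symbols sit at the bottom; the longest codeword is 4 bits.

4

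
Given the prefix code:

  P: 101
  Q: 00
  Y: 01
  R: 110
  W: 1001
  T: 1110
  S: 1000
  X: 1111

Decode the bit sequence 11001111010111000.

Read left to right; each codeword is recognised as soon as it completes (prefix code):
  110→R | 01→Y | 1110→T | 101→P | 110→R | 00→Q
Decoded message: RYTPRQ

RYTPRQ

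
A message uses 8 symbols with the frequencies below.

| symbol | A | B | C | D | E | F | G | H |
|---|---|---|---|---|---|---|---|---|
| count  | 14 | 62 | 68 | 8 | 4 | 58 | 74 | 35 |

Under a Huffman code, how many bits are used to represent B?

2

Build the tree from the bottom:
combine E(4), D(8) → 12
combine 12, A(14) → 26
combine 26, H(35) → 61
combine F(58), 61 → 119
combine B(62), C(68) → 130
combine G(74), 119 → 193
combine 130, 193 → 323
The subtree containing B is merged 2 times, so code length = 2.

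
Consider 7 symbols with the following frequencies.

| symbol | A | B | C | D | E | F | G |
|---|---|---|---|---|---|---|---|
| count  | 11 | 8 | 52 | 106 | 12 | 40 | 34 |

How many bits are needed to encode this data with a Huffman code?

Build the Huffman tree bottom-up:
B(8) + A(11) → 19
E(12) + 19 → 31
31 + G(34) → 65
F(40) + C(52) → 92
65 + 92 → 157
D(106) + 157 → 263
Total encoded bits = sum of merged weights = 19 + 31 + 65 + 92 + 157 + 263 = 627.

627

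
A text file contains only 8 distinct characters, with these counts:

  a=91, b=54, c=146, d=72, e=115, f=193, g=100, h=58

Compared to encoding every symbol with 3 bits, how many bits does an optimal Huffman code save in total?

Fixed-length: 3 bits × 829 symbols = 2487 bits.
Huffman merges:
merge b(54) and h(58): 112
merge d(72) and a(91): 163
merge g(100) and 112: 212
merge e(115) and c(146): 261
merge 163 and f(193): 356
merge 212 and 261: 473
merge 356 and 473: 829
Huffman total = 112 + 163 + 212 + 261 + 356 + 473 + 829 = 2406 bits.
Saving = 2487 − 2406 = 81 bits.

81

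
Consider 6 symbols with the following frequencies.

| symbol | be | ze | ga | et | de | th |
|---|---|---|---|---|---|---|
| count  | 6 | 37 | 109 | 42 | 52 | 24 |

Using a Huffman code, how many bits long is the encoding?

622

Merge the two smallest weights repeatedly:
be(6) + th(24) → 30
30 + ze(37) → 67
et(42) + de(52) → 94
67 + 94 → 161
ga(109) + 161 → 270
The encoded length is the sum of every internal node's weight: 30 + 67 + 94 + 161 + 270 = 622 bits.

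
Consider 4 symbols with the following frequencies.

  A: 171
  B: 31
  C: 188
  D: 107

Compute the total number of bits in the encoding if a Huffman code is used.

944

Greedily combine the two least-frequent nodes:
combine B(31), D(107) → 138
combine 138, A(171) → 309
combine C(188), 309 → 497
Each symbol's bit-cost is frequency × depth; summing gives 944 bits (equivalently 138 + 309 + 497).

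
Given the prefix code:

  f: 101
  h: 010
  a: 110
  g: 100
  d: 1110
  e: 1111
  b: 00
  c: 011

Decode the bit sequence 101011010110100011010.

Read left to right; each codeword is recognised as soon as it completes (prefix code):
  101→f | 011→c | 010→h | 110→a | 100→g | 011→c | 010→h
Decoded message: fchagch

fchagch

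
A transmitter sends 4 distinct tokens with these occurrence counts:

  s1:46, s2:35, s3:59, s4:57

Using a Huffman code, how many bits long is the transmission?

Build the Huffman tree bottom-up:
merge s2(35) and s1(46): 81
merge s4(57) and s3(59): 116
merge 81 and 116: 197
Each symbol's bit-cost is frequency × depth; summing gives 394 bits (equivalently 81 + 116 + 197).

394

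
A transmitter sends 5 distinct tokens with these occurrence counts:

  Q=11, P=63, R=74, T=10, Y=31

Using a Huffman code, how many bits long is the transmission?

Build the Huffman tree bottom-up:
T(10) + Q(11) → 21
21 + Y(31) → 52
52 + P(63) → 115
R(74) + 115 → 189
Total encoded bits = sum of merged weights = 21 + 52 + 115 + 189 = 377.

377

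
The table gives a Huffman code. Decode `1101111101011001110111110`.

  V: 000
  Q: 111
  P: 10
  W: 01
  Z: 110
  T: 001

ZQZPZWZQZ

Read left to right; each codeword is recognised as soon as it completes (prefix code):
  110→Z | 111→Q | 110→Z | 10→P | 110→Z | 01→W | 110→Z | 111→Q | 110→Z
Decoded message: ZQZPZWZQZ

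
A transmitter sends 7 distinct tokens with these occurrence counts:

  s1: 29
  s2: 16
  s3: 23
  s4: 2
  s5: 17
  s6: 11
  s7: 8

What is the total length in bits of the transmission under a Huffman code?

Build the Huffman tree bottom-up:
combine s4(2), s7(8) → 10
combine 10, s6(11) → 21
combine s2(16), s5(17) → 33
combine 21, s3(23) → 44
combine s1(29), 33 → 62
combine 44, 62 → 106
Each symbol's bit-cost is frequency × depth; summing gives 276 bits (equivalently 10 + 21 + 33 + 44 + 62 + 106).

276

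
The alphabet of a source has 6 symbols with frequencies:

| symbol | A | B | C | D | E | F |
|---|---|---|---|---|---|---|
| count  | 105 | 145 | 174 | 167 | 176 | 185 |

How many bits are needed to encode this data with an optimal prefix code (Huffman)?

2495

Merge the two smallest weights repeatedly:
merge A(105) and B(145): 250
merge D(167) and C(174): 341
merge E(176) and F(185): 361
merge 250 and 341: 591
merge 361 and 591: 952
The encoded length is the sum of every internal node's weight: 250 + 341 + 361 + 591 + 952 = 2495 bits.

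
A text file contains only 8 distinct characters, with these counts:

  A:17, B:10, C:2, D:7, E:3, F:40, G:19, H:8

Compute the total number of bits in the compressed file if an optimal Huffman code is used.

Merge the two smallest weights repeatedly:
combine C(2), E(3) → 5
combine 5, D(7) → 12
combine H(8), B(10) → 18
combine 12, A(17) → 29
combine 18, G(19) → 37
combine 29, 37 → 66
combine F(40), 66 → 106
Each symbol's bit-cost is frequency × depth; summing gives 273 bits (equivalently 5 + 12 + 18 + 29 + 37 + 66 + 106).

273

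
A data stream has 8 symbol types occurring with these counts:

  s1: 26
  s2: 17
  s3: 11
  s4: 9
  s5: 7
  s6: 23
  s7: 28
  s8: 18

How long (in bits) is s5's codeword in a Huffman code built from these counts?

Build the tree from the bottom:
s5(7) + s4(9) → 16
s3(11) + 16 → 27
s2(17) + s8(18) → 35
s6(23) + s1(26) → 49
27 + s7(28) → 55
35 + 49 → 84
55 + 84 → 139
s5's leaf is at depth 4, giving a 4-bit codeword.

4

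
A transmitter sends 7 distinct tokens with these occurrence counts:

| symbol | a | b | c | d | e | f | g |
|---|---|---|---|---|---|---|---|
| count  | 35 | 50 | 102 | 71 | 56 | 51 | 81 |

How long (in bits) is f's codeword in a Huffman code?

3

Repeatedly merge the two smallest:
a(35) + b(50) → 85
f(51) + e(56) → 107
d(71) + g(81) → 152
85 + c(102) → 187
107 + 152 → 259
187 + 259 → 446
f sits 3 levels below the root, so its codeword is 3 bits.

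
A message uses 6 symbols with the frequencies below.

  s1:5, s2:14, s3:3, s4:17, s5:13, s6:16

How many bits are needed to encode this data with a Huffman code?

Merge the two smallest weights repeatedly:
combine s3(3), s1(5) → 8
combine 8, s5(13) → 21
combine s2(14), s6(16) → 30
combine s4(17), 21 → 38
combine 30, 38 → 68
Total encoded bits = sum of merged weights = 8 + 21 + 30 + 38 + 68 = 165.

165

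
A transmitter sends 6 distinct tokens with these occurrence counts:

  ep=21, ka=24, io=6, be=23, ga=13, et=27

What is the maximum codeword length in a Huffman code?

4

Merge the two lowest-weight nodes at each step:
io(6) + ga(13) → 19
19 + ep(21) → 40
be(23) + ka(24) → 47
et(27) + 40 → 67
47 + 67 → 114
The first pair merged (io, ga) ends up deepest, at depth 4.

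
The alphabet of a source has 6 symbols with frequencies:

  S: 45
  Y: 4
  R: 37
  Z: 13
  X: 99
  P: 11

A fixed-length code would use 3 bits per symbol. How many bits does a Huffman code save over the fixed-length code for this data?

Fixed-length: 3 bits × 209 symbols = 627 bits.
Huffman merges:
combine Y(4), P(11) → 15
combine Z(13), 15 → 28
combine 28, R(37) → 65
combine S(45), 65 → 110
combine X(99), 110 → 209
Huffman total = 15 + 28 + 65 + 110 + 209 = 427 bits.
Saving = 627 − 427 = 200 bits.

200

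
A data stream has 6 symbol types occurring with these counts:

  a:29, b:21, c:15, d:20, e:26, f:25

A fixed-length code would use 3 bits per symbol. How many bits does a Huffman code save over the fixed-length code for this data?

Fixed-length: 3 bits × 136 symbols = 408 bits.
Huffman merges:
merge c(15) and d(20): 35
merge b(21) and f(25): 46
merge e(26) and a(29): 55
merge 35 and 46: 81
merge 55 and 81: 136
Huffman total = 35 + 46 + 55 + 81 + 136 = 353 bits.
Saving = 408 − 353 = 55 bits.

55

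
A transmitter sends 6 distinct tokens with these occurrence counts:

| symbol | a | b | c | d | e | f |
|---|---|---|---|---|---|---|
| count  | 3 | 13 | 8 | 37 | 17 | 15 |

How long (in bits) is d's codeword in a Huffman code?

Huffman merges, smallest pair first:
combine a(3), c(8) → 11
combine 11, b(13) → 24
combine f(15), e(17) → 32
combine 24, 32 → 56
combine d(37), 56 → 93
d is a child of the root — depth 1, so its codeword is a single bit.

1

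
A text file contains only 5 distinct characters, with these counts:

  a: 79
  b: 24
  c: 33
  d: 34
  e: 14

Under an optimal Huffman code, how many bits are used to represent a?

1

Repeatedly merge the two smallest:
merge e(14) and b(24): 38
merge c(33) and d(34): 67
merge 38 and 67: 105
merge a(79) and 105: 184
a is a child of the root — depth 1, so its codeword is a single bit.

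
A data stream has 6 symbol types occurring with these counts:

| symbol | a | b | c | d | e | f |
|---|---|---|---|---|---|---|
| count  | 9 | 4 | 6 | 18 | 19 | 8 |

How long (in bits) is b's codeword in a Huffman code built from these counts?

3

Build the tree from the bottom:
merge b(4) and c(6): 10
merge f(8) and a(9): 17
merge 10 and 17: 27
merge d(18) and e(19): 37
merge 27 and 37: 64
b's leaf is at depth 3, giving a 3-bit codeword.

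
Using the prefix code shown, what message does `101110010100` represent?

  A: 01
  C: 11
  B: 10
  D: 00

BCBAAD

Read left to right; each codeword is recognised as soon as it completes (prefix code):
  10→B | 11→C | 10→B | 01→A | 01→A | 00→D
Decoded message: BCBAAD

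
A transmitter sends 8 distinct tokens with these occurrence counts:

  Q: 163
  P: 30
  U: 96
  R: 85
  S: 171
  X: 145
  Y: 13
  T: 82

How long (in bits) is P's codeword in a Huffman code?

5

Huffman merges, smallest pair first:
combine Y(13), P(30) → 43
combine 43, T(82) → 125
combine R(85), U(96) → 181
combine 125, X(145) → 270
combine Q(163), S(171) → 334
combine 181, 270 → 451
combine 334, 451 → 785
The subtree containing P is merged 5 times, so code length = 5.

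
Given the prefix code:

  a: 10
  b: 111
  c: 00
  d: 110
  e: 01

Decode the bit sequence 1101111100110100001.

dbdeaace

Read left to right; each codeword is recognised as soon as it completes (prefix code):
  110→d | 111→b | 110→d | 01→e | 10→a | 10→a | 00→c | 01→e
Decoded message: dbdeaace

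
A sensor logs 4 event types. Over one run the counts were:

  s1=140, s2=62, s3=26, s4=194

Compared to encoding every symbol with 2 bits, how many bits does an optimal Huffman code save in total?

106

Fixed-length: 2 bits × 422 symbols = 844 bits.
Huffman merges:
merge s3(26) and s2(62): 88
merge 88 and s1(140): 228
merge s4(194) and 228: 422
Huffman total = 88 + 228 + 422 = 738 bits.
Saving = 844 − 738 = 106 bits.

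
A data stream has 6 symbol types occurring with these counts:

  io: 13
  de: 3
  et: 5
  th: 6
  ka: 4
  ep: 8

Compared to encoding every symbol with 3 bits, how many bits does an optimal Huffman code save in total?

21

Fixed-length: 3 bits × 39 symbols = 117 bits.
Huffman merges:
de(3) + ka(4) → 7
et(5) + th(6) → 11
7 + ep(8) → 15
11 + io(13) → 24
15 + 24 → 39
Huffman total = 7 + 11 + 15 + 24 + 39 = 96 bits.
Saving = 117 − 96 = 21 bits.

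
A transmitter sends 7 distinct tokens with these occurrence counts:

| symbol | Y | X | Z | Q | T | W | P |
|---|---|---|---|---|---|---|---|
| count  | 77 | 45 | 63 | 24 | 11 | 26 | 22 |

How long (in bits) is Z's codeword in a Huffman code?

2

Build the tree from the bottom:
T(11) + P(22) → 33
Q(24) + W(26) → 50
33 + X(45) → 78
50 + Z(63) → 113
Y(77) + 78 → 155
113 + 155 → 268
Z's leaf is at depth 2, giving a 2-bit codeword.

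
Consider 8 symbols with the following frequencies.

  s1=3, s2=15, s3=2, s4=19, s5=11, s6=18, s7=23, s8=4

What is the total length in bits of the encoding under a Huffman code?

257

Greedily combine the two least-frequent nodes:
combine s3(2), s1(3) → 5
combine s8(4), 5 → 9
combine 9, s5(11) → 20
combine s2(15), s6(18) → 33
combine s4(19), 20 → 39
combine s7(23), 33 → 56
combine 39, 56 → 95
Total encoded bits = sum of merged weights = 5 + 9 + 20 + 33 + 39 + 56 + 95 = 257.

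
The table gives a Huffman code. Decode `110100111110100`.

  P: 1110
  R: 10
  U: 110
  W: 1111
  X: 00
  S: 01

Read left to right; each codeword is recognised as soon as it completes (prefix code):
  110→U | 10→R | 01→S | 1111→W | 01→S | 00→X
Decoded message: URSWSX

URSWSX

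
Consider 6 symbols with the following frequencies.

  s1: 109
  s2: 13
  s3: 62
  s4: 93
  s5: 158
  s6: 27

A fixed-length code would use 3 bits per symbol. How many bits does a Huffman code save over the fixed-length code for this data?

Fixed-length: 3 bits × 462 symbols = 1386 bits.
Huffman merges:
combine s2(13), s6(27) → 40
combine 40, s3(62) → 102
combine s4(93), 102 → 195
combine s1(109), s5(158) → 267
combine 195, 267 → 462
Huffman total = 40 + 102 + 195 + 267 + 462 = 1066 bits.
Saving = 1386 − 1066 = 320 bits.

320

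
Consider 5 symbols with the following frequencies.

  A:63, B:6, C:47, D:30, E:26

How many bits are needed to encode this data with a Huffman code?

Build the Huffman tree bottom-up:
B(6) + E(26) → 32
D(30) + 32 → 62
C(47) + 62 → 109
A(63) + 109 → 172
Total encoded bits = sum of merged weights = 32 + 62 + 109 + 172 = 375.

375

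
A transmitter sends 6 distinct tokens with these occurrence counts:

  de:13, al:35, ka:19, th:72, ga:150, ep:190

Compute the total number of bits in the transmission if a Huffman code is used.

1006

Merge the two smallest weights repeatedly:
de(13) + ka(19) → 32
32 + al(35) → 67
67 + th(72) → 139
139 + ga(150) → 289
ep(190) + 289 → 479
The encoded length is the sum of every internal node's weight: 32 + 67 + 139 + 289 + 479 = 1006 bits.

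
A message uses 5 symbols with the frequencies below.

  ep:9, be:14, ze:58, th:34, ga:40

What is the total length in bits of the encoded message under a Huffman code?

Merge the two smallest weights repeatedly:
merge ep(9) and be(14): 23
merge 23 and th(34): 57
merge ga(40) and 57: 97
merge ze(58) and 97: 155
Total encoded bits = sum of merged weights = 23 + 57 + 97 + 155 = 332.

332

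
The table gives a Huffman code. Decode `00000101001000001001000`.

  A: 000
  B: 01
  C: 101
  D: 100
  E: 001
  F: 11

AEBEAEEA

Read left to right; each codeword is recognised as soon as it completes (prefix code):
  000→A | 001→E | 01→B | 001→E | 000→A | 001→E | 001→E | 000→A
Decoded message: AEBEAEEA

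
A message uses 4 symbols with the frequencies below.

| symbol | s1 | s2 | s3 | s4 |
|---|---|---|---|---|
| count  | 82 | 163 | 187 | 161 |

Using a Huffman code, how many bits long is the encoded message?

1186

Build the Huffman tree bottom-up:
merge s1(82) and s4(161): 243
merge s2(163) and s3(187): 350
merge 243 and 350: 593
Total encoded bits = sum of merged weights = 243 + 350 + 593 = 1186.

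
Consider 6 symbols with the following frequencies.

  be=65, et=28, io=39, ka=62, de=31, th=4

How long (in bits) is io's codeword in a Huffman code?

Huffman merges, smallest pair first:
th(4) + et(28) → 32
de(31) + 32 → 63
io(39) + ka(62) → 101
63 + be(65) → 128
101 + 128 → 229
The subtree containing io is merged 2 times, so code length = 2.

2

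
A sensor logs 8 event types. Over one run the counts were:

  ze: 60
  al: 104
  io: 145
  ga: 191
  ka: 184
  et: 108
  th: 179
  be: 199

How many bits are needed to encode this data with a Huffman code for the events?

Greedily combine the two least-frequent nodes:
merge ze(60) and al(104): 164
merge et(108) and io(145): 253
merge 164 and th(179): 343
merge ka(184) and ga(191): 375
merge be(199) and 253: 452
merge 343 and 375: 718
merge 452 and 718: 1170
Each symbol's bit-cost is frequency × depth; summing gives 3475 bits (equivalently 164 + 253 + 343 + 375 + 452 + 718 + 1170).

3475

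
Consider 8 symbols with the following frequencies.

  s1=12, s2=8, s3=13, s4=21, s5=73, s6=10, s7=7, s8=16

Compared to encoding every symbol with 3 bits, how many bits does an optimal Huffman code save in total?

81

Fixed-length: 3 bits × 160 symbols = 480 bits.
Huffman merges:
combine s7(7), s2(8) → 15
combine s6(10), s1(12) → 22
combine s3(13), 15 → 28
combine s8(16), s4(21) → 37
combine 22, 28 → 50
combine 37, 50 → 87
combine s5(73), 87 → 160
Huffman total = 15 + 22 + 28 + 37 + 50 + 87 + 160 = 399 bits.
Saving = 480 − 399 = 81 bits.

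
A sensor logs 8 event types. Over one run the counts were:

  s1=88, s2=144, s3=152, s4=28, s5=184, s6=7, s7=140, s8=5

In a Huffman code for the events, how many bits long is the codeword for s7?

Build the tree from the bottom:
s8(5) + s6(7) → 12
12 + s4(28) → 40
40 + s1(88) → 128
128 + s7(140) → 268
s2(144) + s3(152) → 296
s5(184) + 268 → 452
296 + 452 → 748
s7 sits 3 levels below the root, so its codeword is 3 bits.

3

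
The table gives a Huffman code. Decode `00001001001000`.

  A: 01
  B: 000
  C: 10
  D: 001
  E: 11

Read left to right; each codeword is recognised as soon as it completes (prefix code):
  000→B | 01→A | 001→D | 001→D | 000→B
Decoded message: BADDB

BADDB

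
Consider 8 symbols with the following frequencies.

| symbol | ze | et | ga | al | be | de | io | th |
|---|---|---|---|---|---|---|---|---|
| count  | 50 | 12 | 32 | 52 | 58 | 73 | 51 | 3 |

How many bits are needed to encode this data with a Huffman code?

Greedily combine the two least-frequent nodes:
merge th(3) and et(12): 15
merge 15 and ga(32): 47
merge 47 and ze(50): 97
merge io(51) and al(52): 103
merge be(58) and de(73): 131
merge 97 and 103: 200
merge 131 and 200: 331
Total encoded bits = sum of merged weights = 15 + 47 + 97 + 103 + 131 + 200 + 331 = 924.

924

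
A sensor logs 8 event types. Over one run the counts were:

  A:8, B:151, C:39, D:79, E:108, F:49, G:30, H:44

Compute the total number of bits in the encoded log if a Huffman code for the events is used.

Greedily combine the two least-frequent nodes:
merge A(8) and G(30): 38
merge 38 and C(39): 77
merge H(44) and F(49): 93
merge 77 and D(79): 156
merge 93 and E(108): 201
merge B(151) and 156: 307
merge 201 and 307: 508
The encoded length is the sum of every internal node's weight: 38 + 77 + 93 + 156 + 201 + 307 + 508 = 1380 bits.

1380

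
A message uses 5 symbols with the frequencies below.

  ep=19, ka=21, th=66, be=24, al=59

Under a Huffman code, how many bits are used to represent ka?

Huffman merges, smallest pair first:
ep(19) + ka(21) → 40
be(24) + 40 → 64
al(59) + 64 → 123
th(66) + 123 → 189
ka sits 4 levels below the root, so its codeword is 4 bits.

4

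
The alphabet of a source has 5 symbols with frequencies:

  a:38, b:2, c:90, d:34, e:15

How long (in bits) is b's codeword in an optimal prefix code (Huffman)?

4

Build the tree from the bottom:
b(2) + e(15) → 17
17 + d(34) → 51
a(38) + 51 → 89
89 + c(90) → 179
b sits 4 levels below the root, so its codeword is 4 bits.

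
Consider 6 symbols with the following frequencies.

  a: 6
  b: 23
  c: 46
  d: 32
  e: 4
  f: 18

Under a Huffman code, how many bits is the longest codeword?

4

Merge the two lowest-weight nodes at each step:
merge e(4) and a(6): 10
merge 10 and f(18): 28
merge b(23) and 28: 51
merge d(32) and c(46): 78
merge 51 and 78: 129
Maximum depth reached is 4.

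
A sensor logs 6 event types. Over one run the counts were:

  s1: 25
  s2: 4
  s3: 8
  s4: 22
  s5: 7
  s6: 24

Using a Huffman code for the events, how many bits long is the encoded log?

Merge the two smallest weights repeatedly:
merge s2(4) and s5(7): 11
merge s3(8) and 11: 19
merge 19 and s4(22): 41
merge s6(24) and s1(25): 49
merge 41 and 49: 90
The encoded length is the sum of every internal node's weight: 11 + 19 + 41 + 49 + 90 = 210 bits.

210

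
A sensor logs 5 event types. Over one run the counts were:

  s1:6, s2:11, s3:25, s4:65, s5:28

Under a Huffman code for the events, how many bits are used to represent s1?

4

Huffman merges, smallest pair first:
merge s1(6) and s2(11): 17
merge 17 and s3(25): 42
merge s5(28) and 42: 70
merge s4(65) and 70: 135
s1 sits 4 levels below the root, so its codeword is 4 bits.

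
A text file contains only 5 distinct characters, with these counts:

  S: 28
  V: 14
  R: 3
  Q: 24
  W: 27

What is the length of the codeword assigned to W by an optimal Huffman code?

2

Repeatedly merge the two smallest:
merge R(3) and V(14): 17
merge 17 and Q(24): 41
merge W(27) and S(28): 55
merge 41 and 55: 96
W's leaf is at depth 2, giving a 2-bit codeword.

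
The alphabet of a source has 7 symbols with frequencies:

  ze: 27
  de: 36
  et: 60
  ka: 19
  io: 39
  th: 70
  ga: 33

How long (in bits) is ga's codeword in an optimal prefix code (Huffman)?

3

Repeatedly merge the two smallest:
combine ka(19), ze(27) → 46
combine ga(33), de(36) → 69
combine io(39), 46 → 85
combine et(60), 69 → 129
combine th(70), 85 → 155
combine 129, 155 → 284
The subtree containing ga is merged 3 times, so code length = 3.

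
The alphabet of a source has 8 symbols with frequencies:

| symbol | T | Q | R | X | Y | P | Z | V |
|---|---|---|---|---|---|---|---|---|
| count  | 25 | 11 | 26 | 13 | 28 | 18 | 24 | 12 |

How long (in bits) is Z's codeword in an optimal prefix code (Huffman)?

Repeatedly merge the two smallest:
Q(11) + V(12) → 23
X(13) + P(18) → 31
23 + Z(24) → 47
T(25) + R(26) → 51
Y(28) + 31 → 59
47 + 51 → 98
59 + 98 → 157
Z's leaf is at depth 3, giving a 3-bit codeword.

3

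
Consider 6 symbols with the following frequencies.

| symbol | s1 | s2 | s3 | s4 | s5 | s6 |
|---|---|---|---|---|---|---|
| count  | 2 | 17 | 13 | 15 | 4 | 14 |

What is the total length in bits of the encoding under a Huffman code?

155

Merge the two smallest weights repeatedly:
combine s1(2), s5(4) → 6
combine 6, s3(13) → 19
combine s6(14), s4(15) → 29
combine s2(17), 19 → 36
combine 29, 36 → 65
The encoded length is the sum of every internal node's weight: 6 + 19 + 29 + 36 + 65 = 155 bits.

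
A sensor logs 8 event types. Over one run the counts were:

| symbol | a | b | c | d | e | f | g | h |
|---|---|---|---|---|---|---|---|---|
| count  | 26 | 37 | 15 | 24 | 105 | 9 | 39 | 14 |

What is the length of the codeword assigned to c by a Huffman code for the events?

4

Repeatedly merge the two smallest:
f(9) + h(14) → 23
c(15) + 23 → 38
d(24) + a(26) → 50
b(37) + 38 → 75
g(39) + 50 → 89
75 + 89 → 164
e(105) + 164 → 269
c's leaf is at depth 4, giving a 4-bit codeword.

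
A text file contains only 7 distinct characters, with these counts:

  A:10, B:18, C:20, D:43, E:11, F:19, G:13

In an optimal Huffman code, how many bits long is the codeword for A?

3

Build the tree from the bottom:
A(10) + E(11) → 21
G(13) + B(18) → 31
F(19) + C(20) → 39
21 + 31 → 52
39 + D(43) → 82
52 + 82 → 134
A sits 3 levels below the root, so its codeword is 3 bits.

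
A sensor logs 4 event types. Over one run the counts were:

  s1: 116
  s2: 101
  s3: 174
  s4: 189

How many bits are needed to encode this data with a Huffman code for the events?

1160

Greedily combine the two least-frequent nodes:
s2(101) + s1(116) → 217
s3(174) + s4(189) → 363
217 + 363 → 580
Each symbol's bit-cost is frequency × depth; summing gives 1160 bits (equivalently 217 + 363 + 580).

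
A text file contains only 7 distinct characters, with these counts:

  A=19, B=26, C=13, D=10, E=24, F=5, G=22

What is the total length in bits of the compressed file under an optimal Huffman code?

322

Build the Huffman tree bottom-up:
merge F(5) and D(10): 15
merge C(13) and 15: 28
merge A(19) and G(22): 41
merge E(24) and B(26): 50
merge 28 and 41: 69
merge 50 and 69: 119
Total encoded bits = sum of merged weights = 15 + 28 + 41 + 50 + 69 + 119 = 322.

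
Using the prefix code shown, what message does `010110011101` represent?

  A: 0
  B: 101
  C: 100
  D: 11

Read left to right; each codeword is recognised as soon as it completes (prefix code):
  0→A | 101→B | 100→C | 11→D | 101→B
Decoded message: ABCDB

ABCDB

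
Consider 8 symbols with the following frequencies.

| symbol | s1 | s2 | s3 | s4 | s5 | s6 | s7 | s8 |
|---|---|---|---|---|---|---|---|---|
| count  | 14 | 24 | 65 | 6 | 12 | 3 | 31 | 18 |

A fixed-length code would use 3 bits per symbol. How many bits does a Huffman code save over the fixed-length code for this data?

68

Fixed-length: 3 bits × 173 symbols = 519 bits.
Huffman merges:
combine s6(3), s4(6) → 9
combine 9, s5(12) → 21
combine s1(14), s8(18) → 32
combine 21, s2(24) → 45
combine s7(31), 32 → 63
combine 45, 63 → 108
combine s3(65), 108 → 173
Huffman total = 9 + 21 + 32 + 45 + 63 + 108 + 173 = 451 bits.
Saving = 519 − 451 = 68 bits.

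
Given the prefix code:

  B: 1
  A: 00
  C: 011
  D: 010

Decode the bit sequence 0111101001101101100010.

CBBDCCCAD

Read left to right; each codeword is recognised as soon as it completes (prefix code):
  011→C | 1→B | 1→B | 010→D | 011→C | 011→C | 011→C | 00→A | 010→D
Decoded message: CBBDCCCAD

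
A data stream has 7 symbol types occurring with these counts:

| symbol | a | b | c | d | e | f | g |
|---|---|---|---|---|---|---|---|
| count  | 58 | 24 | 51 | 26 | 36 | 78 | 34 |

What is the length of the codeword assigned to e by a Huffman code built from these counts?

Repeatedly merge the two smallest:
merge b(24) and d(26): 50
merge g(34) and e(36): 70
merge 50 and c(51): 101
merge a(58) and 70: 128
merge f(78) and 101: 179
merge 128 and 179: 307
The subtree containing e is merged 3 times, so code length = 3.

3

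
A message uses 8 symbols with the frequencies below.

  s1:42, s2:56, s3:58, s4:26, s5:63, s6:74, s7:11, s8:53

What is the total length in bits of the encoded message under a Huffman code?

1112

Merge the two smallest weights repeatedly:
s7(11) + s4(26) → 37
37 + s1(42) → 79
s8(53) + s2(56) → 109
s3(58) + s5(63) → 121
s6(74) + 79 → 153
109 + 121 → 230
153 + 230 → 383
Total encoded bits = sum of merged weights = 37 + 79 + 109 + 121 + 153 + 230 + 383 = 1112.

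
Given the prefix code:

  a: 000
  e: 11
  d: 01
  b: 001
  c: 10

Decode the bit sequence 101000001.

Read left to right; each codeword is recognised as soon as it completes (prefix code):
  10→c | 10→c | 000→a | 01→d
Decoded message: ccad

ccad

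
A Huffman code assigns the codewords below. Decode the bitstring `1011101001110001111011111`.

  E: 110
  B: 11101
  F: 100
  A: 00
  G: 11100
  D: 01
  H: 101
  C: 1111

Read left to right; each codeword is recognised as soon as it completes (prefix code):
  101→H | 110→E | 100→F | 11100→G | 01→D | 11101→B | 1111→C
Decoded message: HEFGDBC

HEFGDBC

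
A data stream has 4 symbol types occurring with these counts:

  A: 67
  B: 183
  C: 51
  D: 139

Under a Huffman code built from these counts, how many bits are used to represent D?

Build the tree from the bottom:
combine C(51), A(67) → 118
combine 118, D(139) → 257
combine B(183), 257 → 440
The subtree containing D is merged 2 times, so code length = 2.

2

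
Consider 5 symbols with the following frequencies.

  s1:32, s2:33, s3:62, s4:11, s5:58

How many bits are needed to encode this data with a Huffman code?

Greedily combine the two least-frequent nodes:
merge s4(11) and s1(32): 43
merge s2(33) and 43: 76
merge s5(58) and s3(62): 120
merge 76 and 120: 196
Each symbol's bit-cost is frequency × depth; summing gives 435 bits (equivalently 43 + 76 + 120 + 196).

435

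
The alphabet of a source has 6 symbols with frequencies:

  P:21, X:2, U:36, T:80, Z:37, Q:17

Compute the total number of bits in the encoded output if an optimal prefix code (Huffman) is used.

Merge the two smallest weights repeatedly:
merge X(2) and Q(17): 19
merge 19 and P(21): 40
merge U(36) and Z(37): 73
merge 40 and 73: 113
merge T(80) and 113: 193
Total encoded bits = sum of merged weights = 19 + 40 + 73 + 113 + 193 = 438.

438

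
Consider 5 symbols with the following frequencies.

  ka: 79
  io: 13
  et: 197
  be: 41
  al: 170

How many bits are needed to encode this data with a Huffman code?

Greedily combine the two least-frequent nodes:
combine io(13), be(41) → 54
combine 54, ka(79) → 133
combine 133, al(170) → 303
combine et(197), 303 → 500
Total encoded bits = sum of merged weights = 54 + 133 + 303 + 500 = 990.

990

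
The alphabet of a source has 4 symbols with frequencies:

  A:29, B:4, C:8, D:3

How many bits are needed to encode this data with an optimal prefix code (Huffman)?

66

Merge the two smallest weights repeatedly:
combine D(3), B(4) → 7
combine 7, C(8) → 15
combine 15, A(29) → 44
Each symbol's bit-cost is frequency × depth; summing gives 66 bits (equivalently 7 + 15 + 44).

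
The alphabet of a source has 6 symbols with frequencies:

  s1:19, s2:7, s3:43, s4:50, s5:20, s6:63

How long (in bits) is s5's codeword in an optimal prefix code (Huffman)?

Build the tree from the bottom:
s2(7) + s1(19) → 26
s5(20) + 26 → 46
s3(43) + 46 → 89
s4(50) + s6(63) → 113
89 + 113 → 202
The subtree containing s5 is merged 3 times, so code length = 3.

3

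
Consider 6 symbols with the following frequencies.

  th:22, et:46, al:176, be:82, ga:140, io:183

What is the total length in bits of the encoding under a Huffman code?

1516

Merge the two smallest weights repeatedly:
merge th(22) and et(46): 68
merge 68 and be(82): 150
merge ga(140) and 150: 290
merge al(176) and io(183): 359
merge 290 and 359: 649
Each symbol's bit-cost is frequency × depth; summing gives 1516 bits (equivalently 68 + 150 + 290 + 359 + 649).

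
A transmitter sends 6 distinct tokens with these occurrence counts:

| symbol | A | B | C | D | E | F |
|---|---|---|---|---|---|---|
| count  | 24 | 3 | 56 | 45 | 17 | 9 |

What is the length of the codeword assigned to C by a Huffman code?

Repeatedly merge the two smallest:
B(3) + F(9) → 12
12 + E(17) → 29
A(24) + 29 → 53
D(45) + 53 → 98
C(56) + 98 → 154
C is a child of the root — depth 1, so its codeword is a single bit.

1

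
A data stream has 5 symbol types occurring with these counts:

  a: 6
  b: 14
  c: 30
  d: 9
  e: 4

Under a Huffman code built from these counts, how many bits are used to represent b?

Huffman merges, smallest pair first:
e(4) + a(6) → 10
d(9) + 10 → 19
b(14) + 19 → 33
c(30) + 33 → 63
b's leaf is at depth 2, giving a 2-bit codeword.

2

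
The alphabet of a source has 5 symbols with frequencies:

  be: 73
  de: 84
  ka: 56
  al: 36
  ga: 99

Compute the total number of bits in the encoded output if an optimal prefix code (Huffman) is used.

788

Merge the two smallest weights repeatedly:
combine al(36), ka(56) → 92
combine be(73), de(84) → 157
combine 92, ga(99) → 191
combine 157, 191 → 348
The encoded length is the sum of every internal node's weight: 92 + 157 + 191 + 348 = 788 bits.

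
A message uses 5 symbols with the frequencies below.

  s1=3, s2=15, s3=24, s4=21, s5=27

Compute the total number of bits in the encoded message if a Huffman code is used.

Greedily combine the two least-frequent nodes:
merge s1(3) and s2(15): 18
merge 18 and s4(21): 39
merge s3(24) and s5(27): 51
merge 39 and 51: 90
Total encoded bits = sum of merged weights = 18 + 39 + 51 + 90 = 198.

198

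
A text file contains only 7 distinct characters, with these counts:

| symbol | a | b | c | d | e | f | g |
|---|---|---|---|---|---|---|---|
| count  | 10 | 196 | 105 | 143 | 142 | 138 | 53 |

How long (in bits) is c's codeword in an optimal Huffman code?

3

Huffman merges, smallest pair first:
merge a(10) and g(53): 63
merge 63 and c(105): 168
merge f(138) and e(142): 280
merge d(143) and 168: 311
merge b(196) and 280: 476
merge 311 and 476: 787
c's leaf is at depth 3, giving a 3-bit codeword.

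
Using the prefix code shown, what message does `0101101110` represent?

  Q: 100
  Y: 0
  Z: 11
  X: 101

Read left to right; each codeword is recognised as soon as it completes (prefix code):
  0→Y | 101→X | 101→X | 11→Z | 0→Y
Decoded message: YXXZY

YXXZY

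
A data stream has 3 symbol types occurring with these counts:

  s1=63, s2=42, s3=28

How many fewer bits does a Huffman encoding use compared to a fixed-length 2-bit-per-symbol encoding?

Fixed-length: 2 bits × 133 symbols = 266 bits.
Huffman merges:
s3(28) + s2(42) → 70
s1(63) + 70 → 133
Huffman total = 70 + 133 = 203 bits.
Saving = 266 − 203 = 63 bits.

63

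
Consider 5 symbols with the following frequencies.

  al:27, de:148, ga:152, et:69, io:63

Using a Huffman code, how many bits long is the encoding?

1008

Merge the two smallest weights repeatedly:
combine al(27), io(63) → 90
combine et(69), 90 → 159
combine de(148), ga(152) → 300
combine 159, 300 → 459
Total encoded bits = sum of merged weights = 90 + 159 + 300 + 459 = 1008.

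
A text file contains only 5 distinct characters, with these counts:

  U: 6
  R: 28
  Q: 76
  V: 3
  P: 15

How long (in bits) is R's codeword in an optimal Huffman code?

Build the tree from the bottom:
V(3) + U(6) → 9
9 + P(15) → 24
24 + R(28) → 52
52 + Q(76) → 128
R sits 2 levels below the root, so its codeword is 2 bits.

2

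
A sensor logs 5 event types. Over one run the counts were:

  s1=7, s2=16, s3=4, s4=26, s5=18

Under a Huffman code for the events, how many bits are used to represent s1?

Build the tree from the bottom:
merge s3(4) and s1(7): 11
merge 11 and s2(16): 27
merge s5(18) and s4(26): 44
merge 27 and 44: 71
The subtree containing s1 is merged 3 times, so code length = 3.

3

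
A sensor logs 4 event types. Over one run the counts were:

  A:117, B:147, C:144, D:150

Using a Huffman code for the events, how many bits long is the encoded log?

1116

Build the Huffman tree bottom-up:
A(117) + C(144) → 261
B(147) + D(150) → 297
261 + 297 → 558
The encoded length is the sum of every internal node's weight: 261 + 297 + 558 = 1116 bits.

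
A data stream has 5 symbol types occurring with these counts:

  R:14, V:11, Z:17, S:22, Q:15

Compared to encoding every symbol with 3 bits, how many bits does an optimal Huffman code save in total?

54

Fixed-length: 3 bits × 79 symbols = 237 bits.
Huffman merges:
V(11) + R(14) → 25
Q(15) + Z(17) → 32
S(22) + 25 → 47
32 + 47 → 79
Huffman total = 25 + 32 + 47 + 79 = 183 bits.
Saving = 237 − 183 = 54 bits.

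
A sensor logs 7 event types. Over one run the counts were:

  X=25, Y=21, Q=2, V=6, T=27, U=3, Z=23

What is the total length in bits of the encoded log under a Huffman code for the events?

Build the Huffman tree bottom-up:
merge Q(2) and U(3): 5
merge 5 and V(6): 11
merge 11 and Y(21): 32
merge Z(23) and X(25): 48
merge T(27) and 32: 59
merge 48 and 59: 107
Total encoded bits = sum of merged weights = 5 + 11 + 32 + 48 + 59 + 107 = 262.

262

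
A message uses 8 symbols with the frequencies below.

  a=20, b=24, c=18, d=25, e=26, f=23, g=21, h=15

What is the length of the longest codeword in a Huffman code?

3

Merge the two lowest-weight nodes at each step:
h(15) + c(18) → 33
a(20) + g(21) → 41
f(23) + b(24) → 47
d(25) + e(26) → 51
33 + 41 → 74
47 + 51 → 98
74 + 98 → 172
The first pair merged (h, c) ends up deepest, at depth 3.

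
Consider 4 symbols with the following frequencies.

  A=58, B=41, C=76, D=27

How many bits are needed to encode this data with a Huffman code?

Merge the two smallest weights repeatedly:
merge D(27) and B(41): 68
merge A(58) and 68: 126
merge C(76) and 126: 202
The encoded length is the sum of every internal node's weight: 68 + 126 + 202 = 396 bits.

396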